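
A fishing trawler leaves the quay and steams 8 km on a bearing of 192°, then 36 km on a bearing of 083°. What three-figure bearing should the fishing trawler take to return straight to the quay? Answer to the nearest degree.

276°

Leg 1 (192°, 8 km): east 8 sin 192° = -1.66, north 8 cos 192° = -7.83
Leg 2 (083°, 36 km): east 36 sin 83° = 35.73, north 36 cos 83° = 4.39
Net displacement: 34.07 east, -3.44 north. Direction back to start is (-34.07, 3.44): bearing = atan2(-34.07, 3.44) mod 360° = 275.76° ≈ 276°.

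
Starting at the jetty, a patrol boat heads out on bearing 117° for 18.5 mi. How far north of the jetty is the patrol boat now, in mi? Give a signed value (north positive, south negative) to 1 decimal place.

Leg 1 (117°, 18.5 mi): east 18.5 sin 117° = 16.48, north 18.5 cos 117° = -8.40
Net north component: -8.40 mi.

-8.4 mi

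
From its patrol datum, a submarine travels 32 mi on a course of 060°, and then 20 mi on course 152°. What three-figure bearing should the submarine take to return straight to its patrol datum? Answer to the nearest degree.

Leg 1 (060°, 32 mi): east 32 sin 60° = 27.71, north 32 cos 60° = 16.00
Leg 2 (152°, 20 mi): east 20 sin 152° = 9.39, north 20 cos 152° = -17.66
Net displacement: 37.10 east, -1.66 north. Direction back to start is (-37.10, 1.66): bearing = atan2(-37.10, 1.66) mod 360° = 272.56° ≈ 273°.

273°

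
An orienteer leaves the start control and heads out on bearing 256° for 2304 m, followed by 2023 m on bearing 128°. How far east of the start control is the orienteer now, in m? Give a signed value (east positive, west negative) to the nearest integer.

-641 m

Leg 1 (256°, 2304 m): east 2304 sin 256° = -2235.56, north 2304 cos 256° = -557.39
Leg 2 (128°, 2023 m): east 2023 sin 128° = 1594.15, north 2023 cos 128° = -1245.48
Net east component: -641.42 m.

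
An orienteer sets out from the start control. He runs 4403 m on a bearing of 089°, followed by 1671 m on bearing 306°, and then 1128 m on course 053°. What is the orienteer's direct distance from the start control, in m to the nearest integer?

4317 m

Leg 1 (089°, 4403 m): east 4403 sin 89° = 4402.33, north 4403 cos 89° = 76.84
Leg 2 (306°, 1671 m): east 1671 sin 306° = -1351.87, north 1671 cos 306° = 982.19
Leg 3 (053°, 1128 m): east 1128 sin 53° = 900.86, north 1128 cos 53° = 678.85
Net: 3951.32 east, 1737.88 north. Distance = √((3951.32)² + (1737.88)²) = 4316.616 m.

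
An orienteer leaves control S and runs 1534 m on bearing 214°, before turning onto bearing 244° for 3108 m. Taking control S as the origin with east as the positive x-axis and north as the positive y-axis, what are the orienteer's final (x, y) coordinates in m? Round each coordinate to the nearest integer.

Leg 1 (214°, 1534 m): east 1534 sin 214° = -857.80, north 1534 cos 214° = -1271.74
Leg 2 (244°, 3108 m): east 3108 sin 244° = -2793.45, north 3108 cos 244° = -1362.46
Summing: -3651.25 m east, -2634.20 m north → (-3651, -2634).

(-3651, -2634)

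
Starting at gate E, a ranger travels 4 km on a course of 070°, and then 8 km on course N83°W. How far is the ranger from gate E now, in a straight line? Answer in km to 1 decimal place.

Leg 1 (070°, 4 km): east 4 sin 70° = 3.76, north 4 cos 70° = 1.37
Leg 2 (N83°W, 8 km): east 8 sin 277° = -7.94, north 8 cos 277° = 0.97
Net: -4.18 east, 2.34 north. Distance = √((-4.18)² + (2.34)²) = 4.793 km.

4.8 km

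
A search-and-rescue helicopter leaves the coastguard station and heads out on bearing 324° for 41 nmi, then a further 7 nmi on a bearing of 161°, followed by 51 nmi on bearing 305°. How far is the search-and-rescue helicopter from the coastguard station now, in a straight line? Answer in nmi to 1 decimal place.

84.6 nmi

Leg 1 (324°, 41 nmi): east 41 sin 324° = -24.10, north 41 cos 324° = 33.17
Leg 2 (161°, 7 nmi): east 7 sin 161° = 2.28, north 7 cos 161° = -6.62
Leg 3 (305°, 51 nmi): east 51 sin 305° = -41.78, north 51 cos 305° = 29.25
Net: -63.60 east, 55.80 north. Distance = √((-63.60)² + (55.80)²) = 84.609 nmi.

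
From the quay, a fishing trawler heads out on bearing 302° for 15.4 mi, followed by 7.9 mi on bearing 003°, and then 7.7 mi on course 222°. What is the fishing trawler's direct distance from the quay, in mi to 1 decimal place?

Leg 1 (302°, 15.4 mi): east 15.4 sin 302° = -13.06, north 15.4 cos 302° = 8.16
Leg 2 (003°, 7.9 mi): east 7.9 sin 3° = 0.41, north 7.9 cos 3° = 7.89
Leg 3 (222°, 7.7 mi): east 7.7 sin 222° = -5.15, north 7.7 cos 222° = -5.72
Net: -17.80 east, 10.33 north. Distance = √((-17.80)² + (10.33)²) = 20.578 mi.

20.6 mi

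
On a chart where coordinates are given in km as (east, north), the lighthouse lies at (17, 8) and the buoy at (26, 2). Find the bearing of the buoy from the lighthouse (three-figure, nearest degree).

124°

Δeast = 26 − 17 = 9.00; Δnorth = 2 − 8 = -6.00.
Bearing = atan2(Δeast, Δnorth) mod 360° = 123.69° ≈ 124°.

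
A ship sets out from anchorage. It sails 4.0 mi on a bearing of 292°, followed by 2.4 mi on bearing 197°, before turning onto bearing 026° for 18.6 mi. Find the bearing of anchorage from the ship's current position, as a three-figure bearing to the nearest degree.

193°

Leg 1 (292°, 4.0 mi): east 4.0 sin 292° = -3.71, north 4.0 cos 292° = 1.50
Leg 2 (197°, 2.4 mi): east 2.4 sin 197° = -0.70, north 2.4 cos 197° = -2.30
Leg 3 (026°, 18.6 mi): east 18.6 sin 26° = 8.15, north 18.6 cos 26° = 16.72
Net displacement: 3.74 east, 15.92 north. Direction back to start is (-3.74, -15.92): bearing = atan2(-3.74, -15.92) mod 360° = 193.23° ≈ 193°.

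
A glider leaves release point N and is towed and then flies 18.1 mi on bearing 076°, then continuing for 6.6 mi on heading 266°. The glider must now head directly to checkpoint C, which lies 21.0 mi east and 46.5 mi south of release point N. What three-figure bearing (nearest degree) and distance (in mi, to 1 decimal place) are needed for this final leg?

Leg 1 (076°, 18.1 mi): east 18.1 sin 76° = 17.56, north 18.1 cos 76° = 4.38
Leg 2 (266°, 6.6 mi): east 6.6 sin 266° = -6.58, north 6.6 cos 266° = -0.46
Current position: (10.98, 3.92). Target: (21.0, -46.5). Remaining: Δeast = 10.02, Δnorth = -50.42.
Bearing = atan2(10.02, -50.42) mod 360° = 168.76°; distance = √((10.02)² + (-50.42)²) = 51.405 mi.

169°, 51.4 mi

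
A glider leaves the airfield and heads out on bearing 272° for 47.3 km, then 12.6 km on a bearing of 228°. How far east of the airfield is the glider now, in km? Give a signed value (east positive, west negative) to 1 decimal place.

-56.6 km

Leg 1 (272°, 47.3 km): east 47.3 sin 272° = -47.27, north 47.3 cos 272° = 1.65
Leg 2 (228°, 12.6 km): east 12.6 sin 228° = -9.36, north 12.6 cos 228° = -8.43
Net east component: -56.63 km.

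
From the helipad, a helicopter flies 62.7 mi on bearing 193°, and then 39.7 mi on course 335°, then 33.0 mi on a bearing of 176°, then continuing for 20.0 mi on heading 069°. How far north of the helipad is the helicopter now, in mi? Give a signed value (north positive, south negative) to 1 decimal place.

-50.9 mi

Leg 1 (193°, 62.7 mi): east 62.7 sin 193° = -14.10, north 62.7 cos 193° = -61.09
Leg 2 (335°, 39.7 mi): east 39.7 sin 335° = -16.78, north 39.7 cos 335° = 35.98
Leg 3 (176°, 33.0 mi): east 33.0 sin 176° = 2.30, north 33.0 cos 176° = -32.92
Leg 4 (069°, 20.0 mi): east 20.0 sin 69° = 18.67, north 20.0 cos 69° = 7.17
Net north component: -50.86 mi.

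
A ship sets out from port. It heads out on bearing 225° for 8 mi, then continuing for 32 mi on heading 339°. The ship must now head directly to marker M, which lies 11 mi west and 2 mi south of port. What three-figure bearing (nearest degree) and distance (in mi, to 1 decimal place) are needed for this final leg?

167°, 26.9 mi

Leg 1 (225°, 8 mi): east 8 sin 225° = -5.66, north 8 cos 225° = -5.66
Leg 2 (339°, 32 mi): east 32 sin 339° = -11.47, north 32 cos 339° = 29.87
Current position: (-17.12, 24.22). Target: (-11, -2). Remaining: Δeast = 6.12, Δnorth = -26.22.
Bearing = atan2(6.12, -26.22) mod 360° = 166.85°; distance = √((6.12)² + (-26.22)²) = 26.924 mi.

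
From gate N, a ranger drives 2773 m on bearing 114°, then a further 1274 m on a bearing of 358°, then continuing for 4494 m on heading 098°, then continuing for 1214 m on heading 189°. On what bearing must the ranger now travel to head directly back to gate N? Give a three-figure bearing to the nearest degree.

Leg 1 (114°, 2773 m): east 2773 sin 114° = 2533.26, north 2773 cos 114° = -1127.88
Leg 2 (358°, 1274 m): east 1274 sin 358° = -44.46, north 1274 cos 358° = 1273.22
Leg 3 (098°, 4494 m): east 4494 sin 98° = 4450.26, north 4494 cos 98° = -625.44
Leg 4 (189°, 1214 m): east 1214 sin 189° = -189.91, north 1214 cos 189° = -1199.05
Net displacement: 6749.15 east, -1679.15 north. Direction back to start is (-6749.15, 1679.15): bearing = atan2(-6749.15, 1679.15) mod 360° = 283.97° ≈ 284°.

284°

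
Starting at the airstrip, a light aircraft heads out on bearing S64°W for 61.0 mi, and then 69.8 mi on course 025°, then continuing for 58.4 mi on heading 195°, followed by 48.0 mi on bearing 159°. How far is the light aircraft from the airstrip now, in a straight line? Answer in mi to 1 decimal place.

68.7 mi

Leg 1 (S64°W, 61.0 mi): east 61.0 sin 244° = -54.83, north 61.0 cos 244° = -26.74
Leg 2 (025°, 69.8 mi): east 69.8 sin 25° = 29.50, north 69.8 cos 25° = 63.26
Leg 3 (195°, 58.4 mi): east 58.4 sin 195° = -15.12, north 58.4 cos 195° = -56.41
Leg 4 (159°, 48.0 mi): east 48.0 sin 159° = 17.20, north 48.0 cos 159° = -44.81
Net: -23.24 east, -64.70 north. Distance = √((-23.24)² + (-64.70)²) = 68.750 mi.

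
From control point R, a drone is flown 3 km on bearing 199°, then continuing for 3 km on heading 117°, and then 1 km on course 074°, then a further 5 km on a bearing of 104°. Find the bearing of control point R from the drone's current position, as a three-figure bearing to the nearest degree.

304°

Leg 1 (199°, 3 km): east 3 sin 199° = -0.98, north 3 cos 199° = -2.84
Leg 2 (117°, 3 km): east 3 sin 117° = 2.67, north 3 cos 117° = -1.36
Leg 3 (074°, 1 km): east 1 sin 74° = 0.96, north 1 cos 74° = 0.28
Leg 4 (104°, 5 km): east 5 sin 104° = 4.85, north 5 cos 104° = -1.21
Net displacement: 7.51 east, -5.13 north. Direction back to start is (-7.51, 5.13): bearing = atan2(-7.51, 5.13) mod 360° = 304.35° ≈ 304°.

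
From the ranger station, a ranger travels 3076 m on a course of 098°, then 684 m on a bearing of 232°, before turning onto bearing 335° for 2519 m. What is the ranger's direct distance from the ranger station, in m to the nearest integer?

2034 m

Leg 1 (098°, 3076 m): east 3076 sin 98° = 3046.06, north 3076 cos 98° = -428.10
Leg 2 (232°, 684 m): east 684 sin 232° = -539.00, north 684 cos 232° = -421.11
Leg 3 (335°, 2519 m): east 2519 sin 335° = -1064.58, north 2519 cos 335° = 2282.99
Net: 1442.49 east, 1433.78 north. Distance = √((1442.49)² + (1433.78)²) = 2033.840 m.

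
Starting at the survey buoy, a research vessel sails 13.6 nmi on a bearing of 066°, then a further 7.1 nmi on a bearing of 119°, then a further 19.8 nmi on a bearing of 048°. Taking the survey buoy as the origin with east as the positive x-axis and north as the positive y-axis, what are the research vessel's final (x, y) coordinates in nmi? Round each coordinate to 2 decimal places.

Leg 1 (066°, 13.6 nmi): east 13.6 sin 66° = 12.42, north 13.6 cos 66° = 5.53
Leg 2 (119°, 7.1 nmi): east 7.1 sin 119° = 6.21, north 7.1 cos 119° = -3.44
Leg 3 (048°, 19.8 nmi): east 19.8 sin 48° = 14.71, north 19.8 cos 48° = 13.25
Summing: 33.35 nmi east, 15.34 nmi north → (33.35, 15.34).

(33.35, 15.34)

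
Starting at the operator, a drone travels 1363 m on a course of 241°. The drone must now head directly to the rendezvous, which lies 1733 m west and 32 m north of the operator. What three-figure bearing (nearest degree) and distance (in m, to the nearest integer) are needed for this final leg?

Leg 1 (241°, 1363 m): east 1363 sin 241° = -1192.11, north 1363 cos 241° = -660.80
Current position: (-1192.11, -660.80). Target: (-1733, 32). Remaining: Δeast = -540.89, Δnorth = 692.80.
Bearing = atan2(-540.89, 692.80) mod 360° = 322.02°; distance = √((-540.89)² + (692.80)²) = 878.938 m.

322°, 879 m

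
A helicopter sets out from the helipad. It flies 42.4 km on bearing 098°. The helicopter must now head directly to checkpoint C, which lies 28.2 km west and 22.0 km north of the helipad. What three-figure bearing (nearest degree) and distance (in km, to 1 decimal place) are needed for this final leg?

Leg 1 (098°, 42.4 km): east 42.4 sin 98° = 41.99, north 42.4 cos 98° = -5.90
Current position: (41.99, -5.90). Target: (-28.2, 22.0). Remaining: Δeast = -70.19, Δnorth = 27.90.
Bearing = atan2(-70.19, 27.90) mod 360° = 291.68°; distance = √((-70.19)² + (27.90)²) = 75.530 km.

292°, 75.5 km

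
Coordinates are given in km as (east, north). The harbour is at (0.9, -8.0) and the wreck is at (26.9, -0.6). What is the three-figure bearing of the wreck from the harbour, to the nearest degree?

Δeast = 26.9 − 0.9 = 26.00; Δnorth = -0.6 − -8.0 = 7.40.
Bearing = atan2(Δeast, Δnorth) mod 360° = 74.11° ≈ 074°.

074°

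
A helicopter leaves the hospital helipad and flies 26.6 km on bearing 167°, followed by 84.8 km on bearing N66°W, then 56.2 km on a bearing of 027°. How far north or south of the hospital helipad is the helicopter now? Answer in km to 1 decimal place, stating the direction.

58.6 km north

Leg 1 (167°, 26.6 km): east 26.6 sin 167° = 5.98, north 26.6 cos 167° = -25.92
Leg 2 (N66°W, 84.8 km): east 84.8 sin 294° = -77.47, north 84.8 cos 294° = 34.49
Leg 3 (027°, 56.2 km): east 56.2 sin 27° = 25.51, north 56.2 cos 27° = 50.07
Net north component: 58.65 km.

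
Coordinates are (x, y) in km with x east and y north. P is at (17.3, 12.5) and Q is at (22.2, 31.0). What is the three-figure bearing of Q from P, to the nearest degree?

015°

Δeast = 22.2 − 17.3 = 4.90; Δnorth = 31.0 − 12.5 = 18.50.
Bearing = atan2(Δeast, Δnorth) mod 360° = 14.83° ≈ 015°.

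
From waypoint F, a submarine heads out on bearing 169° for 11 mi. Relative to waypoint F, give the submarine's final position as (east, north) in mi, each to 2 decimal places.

(2.10, -10.80)

Leg 1 (169°, 11 mi): east 11 sin 169° = 2.10, north 11 cos 169° = -10.80
Summing: 2.10 mi east, -10.80 mi north → (2.10, -10.80).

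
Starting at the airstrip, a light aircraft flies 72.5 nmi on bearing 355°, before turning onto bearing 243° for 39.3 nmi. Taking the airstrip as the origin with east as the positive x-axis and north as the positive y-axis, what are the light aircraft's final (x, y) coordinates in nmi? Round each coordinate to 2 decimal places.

Leg 1 (355°, 72.5 nmi): east 72.5 sin 355° = -6.32, north 72.5 cos 355° = 72.22
Leg 2 (243°, 39.3 nmi): east 39.3 sin 243° = -35.02, north 39.3 cos 243° = -17.84
Summing: -41.34 nmi east, 54.38 nmi north → (-41.34, 54.38).

(-41.34, 54.38)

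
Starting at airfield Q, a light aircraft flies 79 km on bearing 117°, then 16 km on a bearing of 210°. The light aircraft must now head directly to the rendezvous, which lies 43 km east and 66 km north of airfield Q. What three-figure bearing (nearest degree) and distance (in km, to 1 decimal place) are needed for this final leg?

Leg 1 (117°, 79 km): east 79 sin 117° = 70.39, north 79 cos 117° = -35.87
Leg 2 (210°, 16 km): east 16 sin 210° = -8.00, north 16 cos 210° = -13.86
Current position: (62.39, -49.72). Target: (43, 66). Remaining: Δeast = -19.39, Δnorth = 115.72.
Bearing = atan2(-19.39, 115.72) mod 360° = 350.49°; distance = √((-19.39)² + (115.72)²) = 117.335 km.

350°, 117.3 km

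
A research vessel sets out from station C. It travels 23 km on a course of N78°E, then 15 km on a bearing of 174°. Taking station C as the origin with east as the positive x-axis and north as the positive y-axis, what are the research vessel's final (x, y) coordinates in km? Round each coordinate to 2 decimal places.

(24.07, -10.14)

Leg 1 (N78°E, 23 km): east 23 sin 78° = 22.50, north 23 cos 78° = 4.78
Leg 2 (174°, 15 km): east 15 sin 174° = 1.57, north 15 cos 174° = -14.92
Summing: 24.07 km east, -10.14 km north → (24.07, -10.14).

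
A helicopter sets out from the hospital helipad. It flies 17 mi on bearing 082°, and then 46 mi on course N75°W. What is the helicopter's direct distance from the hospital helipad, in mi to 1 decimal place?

31.1 mi

Leg 1 (082°, 17 mi): east 17 sin 82° = 16.83, north 17 cos 82° = 2.37
Leg 2 (N75°W, 46 mi): east 46 sin 285° = -44.43, north 46 cos 285° = 11.91
Net: -27.60 east, 14.27 north. Distance = √((-27.60)² + (14.27)²) = 31.070 mi.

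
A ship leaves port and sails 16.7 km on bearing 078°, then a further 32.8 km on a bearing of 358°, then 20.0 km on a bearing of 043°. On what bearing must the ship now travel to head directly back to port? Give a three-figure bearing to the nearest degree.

Leg 1 (078°, 16.7 km): east 16.7 sin 78° = 16.34, north 16.7 cos 78° = 3.47
Leg 2 (358°, 32.8 km): east 32.8 sin 358° = -1.14, north 32.8 cos 358° = 32.78
Leg 3 (043°, 20.0 km): east 20.0 sin 43° = 13.64, north 20.0 cos 43° = 14.63
Net displacement: 28.83 east, 50.88 north. Direction back to start is (-28.83, -50.88): bearing = atan2(-28.83, -50.88) mod 360° = 209.54° ≈ 210°.

210°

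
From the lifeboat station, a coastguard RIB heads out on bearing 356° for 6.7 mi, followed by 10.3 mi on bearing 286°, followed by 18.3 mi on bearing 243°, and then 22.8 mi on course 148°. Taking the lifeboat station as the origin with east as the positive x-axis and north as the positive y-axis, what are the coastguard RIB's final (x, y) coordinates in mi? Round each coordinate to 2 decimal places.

(-14.59, -18.12)

Leg 1 (356°, 6.7 mi): east 6.7 sin 356° = -0.47, north 6.7 cos 356° = 6.68
Leg 2 (286°, 10.3 mi): east 10.3 sin 286° = -9.90, north 10.3 cos 286° = 2.84
Leg 3 (243°, 18.3 mi): east 18.3 sin 243° = -16.31, north 18.3 cos 243° = -8.31
Leg 4 (148°, 22.8 mi): east 22.8 sin 148° = 12.08, north 22.8 cos 148° = -19.34
Summing: -14.59 mi east, -18.12 mi north → (-14.59, -18.12).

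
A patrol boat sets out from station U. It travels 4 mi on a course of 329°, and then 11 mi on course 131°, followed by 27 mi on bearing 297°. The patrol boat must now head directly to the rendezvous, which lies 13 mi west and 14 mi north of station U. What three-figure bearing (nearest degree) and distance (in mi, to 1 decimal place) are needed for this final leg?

Leg 1 (329°, 4 mi): east 4 sin 329° = -2.06, north 4 cos 329° = 3.43
Leg 2 (131°, 11 mi): east 11 sin 131° = 8.30, north 11 cos 131° = -7.22
Leg 3 (297°, 27 mi): east 27 sin 297° = -24.06, north 27 cos 297° = 12.26
Current position: (-17.82, 8.47). Target: (-13, 14). Remaining: Δeast = 4.82, Δnorth = 5.53.
Bearing = atan2(4.82, 5.53) mod 360° = 41.05°; distance = √((4.82)² + (5.53)²) = 7.333 mi.

041°, 7.3 mi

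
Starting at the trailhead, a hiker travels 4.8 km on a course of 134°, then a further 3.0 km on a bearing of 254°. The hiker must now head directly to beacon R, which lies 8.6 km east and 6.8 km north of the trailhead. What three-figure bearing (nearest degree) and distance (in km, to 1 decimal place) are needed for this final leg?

Leg 1 (134°, 4.8 km): east 4.8 sin 134° = 3.45, north 4.8 cos 134° = -3.33
Leg 2 (254°, 3.0 km): east 3.0 sin 254° = -2.88, north 3.0 cos 254° = -0.83
Current position: (0.57, -4.16). Target: (8.6, 6.8). Remaining: Δeast = 8.03, Δnorth = 10.96.
Bearing = atan2(8.03, 10.96) mod 360° = 36.23°; distance = √((8.03)² + (10.96)²) = 13.588 km.

036°, 13.6 km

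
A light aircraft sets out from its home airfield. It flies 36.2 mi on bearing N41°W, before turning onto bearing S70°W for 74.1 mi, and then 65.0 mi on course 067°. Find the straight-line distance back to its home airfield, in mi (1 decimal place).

43.3 mi

Leg 1 (N41°W, 36.2 mi): east 36.2 sin 319° = -23.75, north 36.2 cos 319° = 27.32
Leg 2 (S70°W, 74.1 mi): east 74.1 sin 250° = -69.63, north 74.1 cos 250° = -25.34
Leg 3 (067°, 65.0 mi): east 65.0 sin 67° = 59.83, north 65.0 cos 67° = 25.40
Net: -33.55 east, 27.37 north. Distance = √((-33.55)² + (27.37)²) = 43.299 mi.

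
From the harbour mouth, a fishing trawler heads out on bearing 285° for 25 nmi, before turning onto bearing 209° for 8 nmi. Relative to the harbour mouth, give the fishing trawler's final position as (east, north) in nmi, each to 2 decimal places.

(-28.03, -0.53)

Leg 1 (285°, 25 nmi): east 25 sin 285° = -24.15, north 25 cos 285° = 6.47
Leg 2 (209°, 8 nmi): east 8 sin 209° = -3.88, north 8 cos 209° = -7.00
Summing: -28.03 nmi east, -0.53 nmi north → (-28.03, -0.53).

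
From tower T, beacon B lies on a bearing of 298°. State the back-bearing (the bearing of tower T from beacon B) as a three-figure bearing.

118°

Back-bearing = 298° − 180° = 118°.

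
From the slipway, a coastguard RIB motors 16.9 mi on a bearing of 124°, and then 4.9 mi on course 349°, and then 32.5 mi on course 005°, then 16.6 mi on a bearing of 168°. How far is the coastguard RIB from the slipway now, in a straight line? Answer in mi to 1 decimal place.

Leg 1 (124°, 16.9 mi): east 16.9 sin 124° = 14.01, north 16.9 cos 124° = -9.45
Leg 2 (349°, 4.9 mi): east 4.9 sin 349° = -0.93, north 4.9 cos 349° = 4.81
Leg 3 (005°, 32.5 mi): east 32.5 sin 5° = 2.83, north 32.5 cos 5° = 32.38
Leg 4 (168°, 16.6 mi): east 16.6 sin 168° = 3.45, north 16.6 cos 168° = -16.24
Net: 19.36 east, 11.50 north. Distance = √((19.36)² + (11.50)²) = 22.517 mi.

22.5 mi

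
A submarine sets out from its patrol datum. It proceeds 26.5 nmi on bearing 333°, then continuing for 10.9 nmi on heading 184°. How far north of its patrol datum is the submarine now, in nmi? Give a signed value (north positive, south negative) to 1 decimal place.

12.7 nmi

Leg 1 (333°, 26.5 nmi): east 26.5 sin 333° = -12.03, north 26.5 cos 333° = 23.61
Leg 2 (184°, 10.9 nmi): east 10.9 sin 184° = -0.76, north 10.9 cos 184° = -10.87
Net north component: 12.74 nmi.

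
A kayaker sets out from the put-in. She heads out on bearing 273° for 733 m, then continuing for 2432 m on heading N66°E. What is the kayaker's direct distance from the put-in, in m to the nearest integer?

Leg 1 (273°, 733 m): east 733 sin 273° = -732.00, north 733 cos 273° = 38.36
Leg 2 (N66°E, 2432 m): east 2432 sin 66° = 2221.74, north 2432 cos 66° = 989.18
Net: 1489.75 east, 1027.55 north. Distance = √((1489.75)² + (1027.55)²) = 1809.750 m.

1810 m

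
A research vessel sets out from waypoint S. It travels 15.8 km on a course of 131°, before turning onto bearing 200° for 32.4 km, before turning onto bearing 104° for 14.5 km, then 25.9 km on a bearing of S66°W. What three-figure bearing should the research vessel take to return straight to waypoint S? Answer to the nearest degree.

Leg 1 (131°, 15.8 km): east 15.8 sin 131° = 11.92, north 15.8 cos 131° = -10.37
Leg 2 (200°, 32.4 km): east 32.4 sin 200° = -11.08, north 32.4 cos 200° = -30.45
Leg 3 (104°, 14.5 km): east 14.5 sin 104° = 14.07, north 14.5 cos 104° = -3.51
Leg 4 (S66°W, 25.9 km): east 25.9 sin 246° = -23.66, north 25.9 cos 246° = -10.53
Net displacement: -8.75 east, -54.85 north. Direction back to start is (8.75, 54.85): bearing = atan2(8.75, 54.85) mod 360° = 9.06° ≈ 009°.

009°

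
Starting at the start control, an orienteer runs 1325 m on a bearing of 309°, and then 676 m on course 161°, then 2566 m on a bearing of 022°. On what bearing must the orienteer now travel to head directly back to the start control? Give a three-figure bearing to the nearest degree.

183°

Leg 1 (309°, 1325 m): east 1325 sin 309° = -1029.72, north 1325 cos 309° = 833.85
Leg 2 (161°, 676 m): east 676 sin 161° = 220.08, north 676 cos 161° = -639.17
Leg 3 (022°, 2566 m): east 2566 sin 22° = 961.24, north 2566 cos 22° = 2379.15
Net displacement: 151.61 east, 2573.83 north. Direction back to start is (-151.61, -2573.83): bearing = atan2(-151.61, -2573.83) mod 360° = 183.37° ≈ 183°.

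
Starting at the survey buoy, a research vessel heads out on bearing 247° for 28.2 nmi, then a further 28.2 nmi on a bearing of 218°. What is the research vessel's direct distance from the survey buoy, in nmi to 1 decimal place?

Leg 1 (247°, 28.2 nmi): east 28.2 sin 247° = -25.96, north 28.2 cos 247° = -11.02
Leg 2 (218°, 28.2 nmi): east 28.2 sin 218° = -17.36, north 28.2 cos 218° = -22.22
Net: -43.32 east, -33.24 north. Distance = √((-43.32)² + (-33.24)²) = 54.604 nmi.

54.6 nmi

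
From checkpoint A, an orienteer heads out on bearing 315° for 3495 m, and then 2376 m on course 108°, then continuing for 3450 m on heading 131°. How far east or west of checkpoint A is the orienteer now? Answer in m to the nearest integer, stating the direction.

2392 m east

Leg 1 (315°, 3495 m): east 3495 sin 315° = -2471.34, north 3495 cos 315° = 2471.34
Leg 2 (108°, 2376 m): east 2376 sin 108° = 2259.71, north 2376 cos 108° = -734.22
Leg 3 (131°, 3450 m): east 3450 sin 131° = 2603.75, north 3450 cos 131° = -2263.40
Net east component: 2392.12 m.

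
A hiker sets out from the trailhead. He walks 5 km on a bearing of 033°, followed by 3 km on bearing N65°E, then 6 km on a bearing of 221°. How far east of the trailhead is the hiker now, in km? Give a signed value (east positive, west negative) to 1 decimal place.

1.5 km

Leg 1 (033°, 5 km): east 5 sin 33° = 2.72, north 5 cos 33° = 4.19
Leg 2 (N65°E, 3 km): east 3 sin 65° = 2.72, north 3 cos 65° = 1.27
Leg 3 (221°, 6 km): east 6 sin 221° = -3.94, north 6 cos 221° = -4.53
Net east component: 1.51 km.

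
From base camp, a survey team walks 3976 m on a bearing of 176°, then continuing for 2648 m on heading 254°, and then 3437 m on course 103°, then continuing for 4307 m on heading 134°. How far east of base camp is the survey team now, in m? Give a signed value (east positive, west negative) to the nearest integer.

4179 m

Leg 1 (176°, 3976 m): east 3976 sin 176° = 277.35, north 3976 cos 176° = -3966.31
Leg 2 (254°, 2648 m): east 2648 sin 254° = -2545.42, north 2648 cos 254° = -729.89
Leg 3 (103°, 3437 m): east 3437 sin 103° = 3348.91, north 3437 cos 103° = -773.16
Leg 4 (134°, 4307 m): east 4307 sin 134° = 3098.20, north 4307 cos 134° = -2991.89
Net east component: 4179.04 m.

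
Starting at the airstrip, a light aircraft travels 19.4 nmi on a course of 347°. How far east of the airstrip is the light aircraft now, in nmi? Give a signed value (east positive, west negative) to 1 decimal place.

Leg 1 (347°, 19.4 nmi): east 19.4 sin 347° = -4.36, north 19.4 cos 347° = 18.90
Net east component: -4.36 nmi.

-4.4 nmi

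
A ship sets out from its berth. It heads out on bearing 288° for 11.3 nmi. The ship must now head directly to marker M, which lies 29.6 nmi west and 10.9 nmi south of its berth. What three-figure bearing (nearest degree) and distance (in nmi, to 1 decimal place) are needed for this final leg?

Leg 1 (288°, 11.3 nmi): east 11.3 sin 288° = -10.75, north 11.3 cos 288° = 3.49
Current position: (-10.75, 3.49). Target: (-29.6, -10.9). Remaining: Δeast = -18.85, Δnorth = -14.39.
Bearing = atan2(-18.85, -14.39) mod 360° = 232.64°; distance = √((-18.85)² + (-14.39)²) = 23.718 nmi.

233°, 23.7 nmi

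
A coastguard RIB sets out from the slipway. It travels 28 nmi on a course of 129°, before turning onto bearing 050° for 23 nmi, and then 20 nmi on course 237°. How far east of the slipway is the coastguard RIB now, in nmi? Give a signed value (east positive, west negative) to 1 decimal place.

22.6 nmi

Leg 1 (129°, 28 nmi): east 28 sin 129° = 21.76, north 28 cos 129° = -17.62
Leg 2 (050°, 23 nmi): east 23 sin 50° = 17.62, north 23 cos 50° = 14.78
Leg 3 (237°, 20 nmi): east 20 sin 237° = -16.77, north 20 cos 237° = -10.89
Net east component: 22.61 nmi.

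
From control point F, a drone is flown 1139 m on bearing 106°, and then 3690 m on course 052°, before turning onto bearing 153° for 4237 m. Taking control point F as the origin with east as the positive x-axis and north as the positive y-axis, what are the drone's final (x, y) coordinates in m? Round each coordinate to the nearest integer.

Leg 1 (106°, 1139 m): east 1139 sin 106° = 1094.88, north 1139 cos 106° = -313.95
Leg 2 (052°, 3690 m): east 3690 sin 52° = 2907.76, north 3690 cos 52° = 2271.79
Leg 3 (153°, 4237 m): east 4237 sin 153° = 1923.56, north 4237 cos 153° = -3775.19
Summing: 5926.19 m east, -1817.35 m north → (5926, -1817).

(5926, -1817)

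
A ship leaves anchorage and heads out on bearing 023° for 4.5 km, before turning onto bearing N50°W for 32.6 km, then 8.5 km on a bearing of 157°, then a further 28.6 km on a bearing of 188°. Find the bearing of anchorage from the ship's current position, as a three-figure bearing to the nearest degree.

065°

Leg 1 (023°, 4.5 km): east 4.5 sin 23° = 1.76, north 4.5 cos 23° = 4.14
Leg 2 (N50°W, 32.6 km): east 32.6 sin 310° = -24.97, north 32.6 cos 310° = 20.95
Leg 3 (157°, 8.5 km): east 8.5 sin 157° = 3.32, north 8.5 cos 157° = -7.82
Leg 4 (188°, 28.6 km): east 28.6 sin 188° = -3.98, north 28.6 cos 188° = -28.32
Net displacement: -23.87 east, -11.05 north. Direction back to start is (23.87, 11.05): bearing = atan2(23.87, 11.05) mod 360° = 65.17° ≈ 065°.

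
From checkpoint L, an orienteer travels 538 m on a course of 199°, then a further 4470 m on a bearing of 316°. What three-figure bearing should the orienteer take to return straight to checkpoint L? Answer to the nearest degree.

130°

Leg 1 (199°, 538 m): east 538 sin 199° = -175.16, north 538 cos 199° = -508.69
Leg 2 (316°, 4470 m): east 4470 sin 316° = -3105.12, north 4470 cos 316° = 3215.45
Net displacement: -3280.28 east, 2706.76 north. Direction back to start is (3280.28, -2706.76): bearing = atan2(3280.28, -2706.76) mod 360° = 129.53° ≈ 130°.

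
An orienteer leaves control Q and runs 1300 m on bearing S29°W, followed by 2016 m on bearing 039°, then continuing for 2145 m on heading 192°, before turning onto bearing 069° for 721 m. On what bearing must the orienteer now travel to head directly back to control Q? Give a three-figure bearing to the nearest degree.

328°

Leg 1 (S29°W, 1300 m): east 1300 sin 209° = -630.25, north 1300 cos 209° = -1137.01
Leg 2 (039°, 2016 m): east 2016 sin 39° = 1268.71, north 2016 cos 39° = 1566.73
Leg 3 (192°, 2145 m): east 2145 sin 192° = -445.97, north 2145 cos 192° = -2098.13
Leg 4 (069°, 721 m): east 721 sin 69° = 673.11, north 721 cos 69° = 258.38
Net displacement: 865.60 east, -1410.02 north. Direction back to start is (-865.60, 1410.02): bearing = atan2(-865.60, 1410.02) mod 360° = 328.45° ≈ 328°.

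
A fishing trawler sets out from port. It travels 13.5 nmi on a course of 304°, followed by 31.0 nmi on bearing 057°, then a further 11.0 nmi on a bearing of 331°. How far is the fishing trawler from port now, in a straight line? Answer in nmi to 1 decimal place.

35.3 nmi

Leg 1 (304°, 13.5 nmi): east 13.5 sin 304° = -11.19, north 13.5 cos 304° = 7.55
Leg 2 (057°, 31.0 nmi): east 31.0 sin 57° = 26.00, north 31.0 cos 57° = 16.88
Leg 3 (331°, 11.0 nmi): east 11.0 sin 331° = -5.33, north 11.0 cos 331° = 9.62
Net: 9.47 east, 34.05 north. Distance = √((9.47)² + (34.05)²) = 35.347 nmi.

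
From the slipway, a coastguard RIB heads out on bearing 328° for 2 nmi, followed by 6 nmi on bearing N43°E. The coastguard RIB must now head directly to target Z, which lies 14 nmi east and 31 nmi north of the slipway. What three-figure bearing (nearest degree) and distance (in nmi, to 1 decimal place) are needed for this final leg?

024°, 27.2 nmi

Leg 1 (328°, 2 nmi): east 2 sin 328° = -1.06, north 2 cos 328° = 1.70
Leg 2 (N43°E, 6 nmi): east 6 sin 43° = 4.09, north 6 cos 43° = 4.39
Current position: (3.03, 6.08). Target: (14, 31). Remaining: Δeast = 10.97, Δnorth = 24.92.
Bearing = atan2(10.97, 24.92) mod 360° = 23.76°; distance = √((10.97)² + (24.92)²) = 27.223 nmi.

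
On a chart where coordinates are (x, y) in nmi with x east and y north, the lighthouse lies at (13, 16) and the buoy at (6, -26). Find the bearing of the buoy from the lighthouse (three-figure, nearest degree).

Δeast = 6 − 13 = -7.00; Δnorth = -26 − 16 = -42.00.
Bearing = atan2(Δeast, Δnorth) mod 360° = 189.46° ≈ 189°.

189°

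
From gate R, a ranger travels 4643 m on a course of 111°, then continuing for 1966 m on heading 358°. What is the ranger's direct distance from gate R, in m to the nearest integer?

Leg 1 (111°, 4643 m): east 4643 sin 111° = 4334.61, north 4643 cos 111° = -1663.90
Leg 2 (358°, 1966 m): east 1966 sin 358° = -68.61, north 1966 cos 358° = 1964.80
Net: 4266.00 east, 300.90 north. Distance = √((4266.00)² + (300.90)²) = 4276.600 m.

4277 m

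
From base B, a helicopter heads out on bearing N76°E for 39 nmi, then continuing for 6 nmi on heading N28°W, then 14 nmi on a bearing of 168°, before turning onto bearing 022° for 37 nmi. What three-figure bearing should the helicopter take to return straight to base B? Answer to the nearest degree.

236°

Leg 1 (N76°E, 39 nmi): east 39 sin 76° = 37.84, north 39 cos 76° = 9.43
Leg 2 (N28°W, 6 nmi): east 6 sin 332° = -2.82, north 6 cos 332° = 5.30
Leg 3 (168°, 14 nmi): east 14 sin 168° = 2.91, north 14 cos 168° = -13.69
Leg 4 (022°, 37 nmi): east 37 sin 22° = 13.86, north 37 cos 22° = 34.31
Net displacement: 51.80 east, 35.34 north. Direction back to start is (-51.80, -35.34): bearing = atan2(-51.80, -35.34) mod 360° = 235.69° ≈ 236°.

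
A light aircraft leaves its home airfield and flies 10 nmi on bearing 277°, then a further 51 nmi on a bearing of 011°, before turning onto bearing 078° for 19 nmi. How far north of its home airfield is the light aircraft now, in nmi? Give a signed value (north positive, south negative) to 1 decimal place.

55.2 nmi

Leg 1 (277°, 10 nmi): east 10 sin 277° = -9.93, north 10 cos 277° = 1.22
Leg 2 (011°, 51 nmi): east 51 sin 11° = 9.73, north 51 cos 11° = 50.06
Leg 3 (078°, 19 nmi): east 19 sin 78° = 18.58, north 19 cos 78° = 3.95
Net north component: 55.23 nmi.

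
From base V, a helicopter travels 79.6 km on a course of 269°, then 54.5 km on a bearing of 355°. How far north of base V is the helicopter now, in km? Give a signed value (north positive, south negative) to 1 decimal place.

Leg 1 (269°, 79.6 km): east 79.6 sin 269° = -79.59, north 79.6 cos 269° = -1.39
Leg 2 (355°, 54.5 km): east 54.5 sin 355° = -4.75, north 54.5 cos 355° = 54.29
Net north component: 52.90 km.

52.9 km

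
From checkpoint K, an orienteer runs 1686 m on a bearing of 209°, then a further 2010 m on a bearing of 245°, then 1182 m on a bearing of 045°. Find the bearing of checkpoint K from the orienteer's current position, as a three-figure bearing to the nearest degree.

Leg 1 (209°, 1686 m): east 1686 sin 209° = -817.39, north 1686 cos 209° = -1474.61
Leg 2 (245°, 2010 m): east 2010 sin 245° = -1821.68, north 2010 cos 245° = -849.46
Leg 3 (045°, 1182 m): east 1182 sin 45° = 835.80, north 1182 cos 45° = 835.80
Net displacement: -1803.27 east, -1488.27 north. Direction back to start is (1803.27, 1488.27): bearing = atan2(1803.27, 1488.27) mod 360° = 50.47° ≈ 050°.

050°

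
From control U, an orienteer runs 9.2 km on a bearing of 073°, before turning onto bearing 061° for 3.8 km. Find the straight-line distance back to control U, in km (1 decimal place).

12.9 km

Leg 1 (073°, 9.2 km): east 9.2 sin 73° = 8.80, north 9.2 cos 73° = 2.69
Leg 2 (061°, 3.8 km): east 3.8 sin 61° = 3.32, north 3.8 cos 61° = 1.84
Net: 12.12 east, 4.53 north. Distance = √((12.12)² + (4.53)²) = 12.941 km.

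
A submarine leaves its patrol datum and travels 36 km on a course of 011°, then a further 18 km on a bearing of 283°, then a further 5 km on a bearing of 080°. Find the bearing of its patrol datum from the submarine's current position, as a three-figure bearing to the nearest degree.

172°

Leg 1 (011°, 36 km): east 36 sin 11° = 6.87, north 36 cos 11° = 35.34
Leg 2 (283°, 18 km): east 18 sin 283° = -17.54, north 18 cos 283° = 4.05
Leg 3 (080°, 5 km): east 5 sin 80° = 4.92, north 5 cos 80° = 0.87
Net displacement: -5.75 east, 40.26 north. Direction back to start is (5.75, -40.26): bearing = atan2(5.75, -40.26) mod 360° = 171.88° ≈ 172°.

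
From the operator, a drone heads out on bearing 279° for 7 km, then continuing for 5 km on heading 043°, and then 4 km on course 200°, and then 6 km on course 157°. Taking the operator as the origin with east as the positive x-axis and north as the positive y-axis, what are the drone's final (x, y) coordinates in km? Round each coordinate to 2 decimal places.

(-2.53, -4.53)

Leg 1 (279°, 7 km): east 7 sin 279° = -6.91, north 7 cos 279° = 1.10
Leg 2 (043°, 5 km): east 5 sin 43° = 3.41, north 5 cos 43° = 3.66
Leg 3 (200°, 4 km): east 4 sin 200° = -1.37, north 4 cos 200° = -3.76
Leg 4 (157°, 6 km): east 6 sin 157° = 2.34, north 6 cos 157° = -5.52
Summing: -2.53 km east, -4.53 km north → (-2.53, -4.53).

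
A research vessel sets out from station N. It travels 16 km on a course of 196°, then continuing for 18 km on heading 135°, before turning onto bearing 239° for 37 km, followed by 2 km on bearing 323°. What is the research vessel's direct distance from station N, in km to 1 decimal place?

Leg 1 (196°, 16 km): east 16 sin 196° = -4.41, north 16 cos 196° = -15.38
Leg 2 (135°, 18 km): east 18 sin 135° = 12.73, north 18 cos 135° = -12.73
Leg 3 (239°, 37 km): east 37 sin 239° = -31.72, north 37 cos 239° = -19.06
Leg 4 (323°, 2 km): east 2 sin 323° = -1.20, north 2 cos 323° = 1.60
Net: -24.60 east, -45.57 north. Distance = √((-24.60)² + (-45.57)²) = 51.784 km.

51.8 km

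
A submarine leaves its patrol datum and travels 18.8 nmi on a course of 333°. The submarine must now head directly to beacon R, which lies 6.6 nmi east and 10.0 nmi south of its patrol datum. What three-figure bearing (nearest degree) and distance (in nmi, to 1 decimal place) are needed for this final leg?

150°, 30.7 nmi

Leg 1 (333°, 18.8 nmi): east 18.8 sin 333° = -8.54, north 18.8 cos 333° = 16.75
Current position: (-8.54, 16.75). Target: (6.6, -10.0). Remaining: Δeast = 15.14, Δnorth = -26.75.
Bearing = atan2(15.14, -26.75) mod 360° = 150.50°; distance = √((15.14)² + (-26.75)²) = 30.736 nmi.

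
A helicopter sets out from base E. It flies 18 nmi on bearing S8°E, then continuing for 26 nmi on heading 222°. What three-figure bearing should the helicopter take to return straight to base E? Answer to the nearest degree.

022°

Leg 1 (S8°E, 18 nmi): east 18 sin 172° = 2.51, north 18 cos 172° = -17.82
Leg 2 (222°, 26 nmi): east 26 sin 222° = -17.40, north 26 cos 222° = -19.32
Net displacement: -14.89 east, -37.15 north. Direction back to start is (14.89, 37.15): bearing = atan2(14.89, 37.15) mod 360° = 21.85° ≈ 022°.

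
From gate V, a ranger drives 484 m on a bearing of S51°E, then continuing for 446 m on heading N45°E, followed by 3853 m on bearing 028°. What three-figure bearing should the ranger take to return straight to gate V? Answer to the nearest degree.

Leg 1 (S51°E, 484 m): east 484 sin 129° = 376.14, north 484 cos 129° = -304.59
Leg 2 (N45°E, 446 m): east 446 sin 45° = 315.37, north 446 cos 45° = 315.37
Leg 3 (028°, 3853 m): east 3853 sin 28° = 1808.87, north 3853 cos 28° = 3402.00
Net displacement: 2500.38 east, 3412.78 north. Direction back to start is (-2500.38, -3412.78): bearing = atan2(-2500.38, -3412.78) mod 360° = 216.23° ≈ 216°.

216°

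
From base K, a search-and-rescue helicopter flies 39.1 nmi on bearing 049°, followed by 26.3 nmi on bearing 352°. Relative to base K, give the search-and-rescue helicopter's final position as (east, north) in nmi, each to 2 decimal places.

Leg 1 (049°, 39.1 nmi): east 39.1 sin 49° = 29.51, north 39.1 cos 49° = 25.65
Leg 2 (352°, 26.3 nmi): east 26.3 sin 352° = -3.66, north 26.3 cos 352° = 26.04
Summing: 25.85 nmi east, 51.70 nmi north → (25.85, 51.70).

(25.85, 51.70)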